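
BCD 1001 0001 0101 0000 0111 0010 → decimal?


Each 4-bit group → digit:
  1001 → 9
  0001 → 1
  0101 → 5
  0000 → 0
  0111 → 7
  0010 → 2
= 915072


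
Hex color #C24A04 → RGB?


Hex: #C24A04
R = C2₁₆ = 194
G = 4A₁₆ = 74
B = 04₁₆ = 4
= RGB(194, 74, 4)


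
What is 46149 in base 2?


Divide by 2 repeatedly:
46149 ÷ 2 = 23074 remainder 1
23074 ÷ 2 = 11537 remainder 0
11537 ÷ 2 = 5768 remainder 1
5768 ÷ 2 = 2884 remainder 0
2884 ÷ 2 = 1442 remainder 0
1442 ÷ 2 = 721 remainder 0
721 ÷ 2 = 360 remainder 1
360 ÷ 2 = 180 remainder 0
180 ÷ 2 = 90 remainder 0
90 ÷ 2 = 45 remainder 0
45 ÷ 2 = 22 remainder 1
22 ÷ 2 = 11 remainder 0
11 ÷ 2 = 5 remainder 1
5 ÷ 2 = 2 remainder 1
2 ÷ 2 = 1 remainder 0
1 ÷ 2 = 0 remainder 1
Reading remainders bottom-up:
= 1011010001000101


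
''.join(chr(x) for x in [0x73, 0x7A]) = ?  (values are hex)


Codes (hex): 0x73 0x7A
Per-code ASCII lookup:
  0x73 = 115  (range 97-122: lowercase, 115 - 97 = 18) → 's'
  0x7A = 122  (range 97-122: lowercase, 122 - 97 = 25) → 'z'
= 'sz'


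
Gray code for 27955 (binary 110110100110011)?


Binary: 110110100110011
Gray code: G = B XOR (B >> 1)
B >> 1 = 011011010011001
110110100110011 XOR 011011010011001:
  1 XOR 0 = 1
  1 XOR 1 = 0
  0 XOR 1 = 1
  1 XOR 0 = 1
  1 XOR 1 = 0
  0 XOR 1 = 1
  1 XOR 0 = 1
  0 XOR 1 = 1
  0 XOR 0 = 0
  1 XOR 0 = 1
  1 XOR 1 = 0
  0 XOR 1 = 1
  0 XOR 0 = 0
  1 XOR 0 = 1
  1 XOR 1 = 0
= 101101110101010


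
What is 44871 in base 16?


Divide by 16 repeatedly:
44871 ÷ 16 = 2804 remainder 7 (7)
2804 ÷ 16 = 175 remainder 4 (4)
175 ÷ 16 = 10 remainder 15 (F)
10 ÷ 16 = 0 remainder 10 (A)
Reading remainders bottom-up:
= 0xAF47


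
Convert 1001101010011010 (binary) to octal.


Group into 3-bit groups: 001001101010011010
  001 = 1
  001 = 1
  101 = 5
  010 = 2
  011 = 3
  010 = 2
= 0o115232


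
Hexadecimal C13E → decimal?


Positional values:
Position 0: E × 16^0 = 14 × 1 = 14
Position 1: 3 × 16^1 = 3 × 16 = 48
Position 2: 1 × 16^2 = 1 × 256 = 256
Position 3: C × 16^3 = 12 × 4096 = 49152
Sum = 14 + 48 + 256 + 49152
= 49470


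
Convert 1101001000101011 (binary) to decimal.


Positional values:
Bit 0: 1 × 2^0 = 1
Bit 1: 1 × 2^1 = 2
Bit 3: 1 × 2^3 = 8
Bit 5: 1 × 2^5 = 32
Bit 9: 1 × 2^9 = 512
Bit 12: 1 × 2^12 = 4096
Bit 14: 1 × 2^14 = 16384
Bit 15: 1 × 2^15 = 32768
Sum = 1 + 2 + 8 + 32 + 512 + 4096 + 16384 + 32768
= 53803


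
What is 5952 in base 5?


Divide by 5 repeatedly:
5952 ÷ 5 = 1190 remainder 2
1190 ÷ 5 = 238 remainder 0
238 ÷ 5 = 47 remainder 3
47 ÷ 5 = 9 remainder 2
9 ÷ 5 = 1 remainder 4
1 ÷ 5 = 0 remainder 1
Reading remainders bottom-up:
= 142302


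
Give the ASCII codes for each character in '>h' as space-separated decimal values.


String: '>h'  (2 characters)
Per-character ASCII lookup:
  '>': special character: '>' = 62
  'h': lowercase starts at 97: 'h' = 97 + 7 = 104
= 62 104


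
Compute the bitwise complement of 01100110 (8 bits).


Original: 01100110
Invert all bits:
  bit 0: 0 → 1
  bit 1: 1 → 0
  bit 2: 1 → 0
  bit 3: 0 → 1
  bit 4: 0 → 1
  bit 5: 1 → 0
  bit 6: 1 → 0
  bit 7: 0 → 1
= 10011001


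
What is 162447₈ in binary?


Each octal digit → 3 binary bits:
  1 = 001
  6 = 110
  2 = 010
  4 = 100
  4 = 100
  7 = 111
Concatenate: 001 110 010 100 100 111
= 001110010100100111


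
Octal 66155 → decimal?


Positional values:
Position 0: 5 × 8^0 = 5
Position 1: 5 × 8^1 = 40
Position 2: 1 × 8^2 = 64
Position 3: 6 × 8^3 = 3072
Position 4: 6 × 8^4 = 24576
Sum = 5 + 40 + 64 + 3072 + 24576
= 27757


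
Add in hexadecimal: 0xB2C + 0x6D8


Align and add column by column (LSB to MSB, each column mod 16 with carry):
  0B2C
+ 06D8
  ----
  col 0: C(12) + 8(8) + 0 (carry in) = 20 → 4(4), carry out 1
  col 1: 2(2) + D(13) + 1 (carry in) = 16 → 0(0), carry out 1
  col 2: B(11) + 6(6) + 1 (carry in) = 18 → 2(2), carry out 1
  col 3: 0(0) + 0(0) + 1 (carry in) = 1 → 1(1), carry out 0
Reading digits MSB→LSB: 1204
Strip leading zeros: 1204
= 0x1204


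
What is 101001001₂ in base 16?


Group into 4-bit nibbles: 000101001001
  0001 = 1
  0100 = 4
  1001 = 9
= 0x149


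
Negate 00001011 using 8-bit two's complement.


Original: 00001011
Step 1 - Invert all bits: 11110100
Step 2 - Add 1: 11110100 + 1
= 11110101 (represents -11)


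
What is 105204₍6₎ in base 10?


Positional values (base 6):
  4 × 6^0 = 4 × 1 = 4
  0 × 6^1 = 0 × 6 = 0
  2 × 6^2 = 2 × 36 = 72
  5 × 6^3 = 5 × 216 = 1080
  0 × 6^4 = 0 × 1296 = 0
  1 × 6^5 = 1 × 7776 = 7776
Sum = 4 + 0 + 72 + 1080 + 0 + 7776
= 8932


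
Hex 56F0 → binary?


Each hex digit → 4 binary bits:
  5 = 0101
  6 = 0110
  F = 1111
  0 = 0000
Concatenate: 0101 0110 1111 0000
= 0101011011110000


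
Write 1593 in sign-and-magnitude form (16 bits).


Sign bit: 0 (positive)
Magnitude: 1593 = 000011000111001
= 0000011000111001


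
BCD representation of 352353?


Each digit → 4-bit binary:
  3 → 0011
  5 → 0101
  2 → 0010
  3 → 0011
  5 → 0101
  3 → 0011
= 0011 0101 0010 0011 0101 0011


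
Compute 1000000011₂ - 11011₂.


Align and subtract column by column (LSB to MSB, borrowing when needed):
  1000000011
- 0000011011
  ----------
  col 0: (1 - 0 borrow-in) - 1 → 1 - 1 = 0, borrow out 0
  col 1: (1 - 0 borrow-in) - 1 → 1 - 1 = 0, borrow out 0
  col 2: (0 - 0 borrow-in) - 0 → 0 - 0 = 0, borrow out 0
  col 3: (0 - 0 borrow-in) - 1 → borrow from next column: (0+2) - 1 = 1, borrow out 1
  col 4: (0 - 1 borrow-in) - 1 → borrow from next column: (-1+2) - 1 = 0, borrow out 1
  col 5: (0 - 1 borrow-in) - 0 → borrow from next column: (-1+2) - 0 = 1, borrow out 1
  col 6: (0 - 1 borrow-in) - 0 → borrow from next column: (-1+2) - 0 = 1, borrow out 1
  col 7: (0 - 1 borrow-in) - 0 → borrow from next column: (-1+2) - 0 = 1, borrow out 1
  col 8: (0 - 1 borrow-in) - 0 → borrow from next column: (-1+2) - 0 = 1, borrow out 1
  col 9: (1 - 1 borrow-in) - 0 → 0 - 0 = 0, borrow out 0
Reading bits MSB→LSB: 0111101000
Strip leading zeros: 111101000
= 111101000


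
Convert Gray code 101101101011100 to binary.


Gray code: 101101101011100
MSB stays the same: 1
Each subsequent bit = prev_binary XOR current_gray:
  B[1] = 1 XOR 0 = 1
  B[2] = 1 XOR 1 = 0
  B[3] = 0 XOR 1 = 1
  B[4] = 1 XOR 0 = 1
  B[5] = 1 XOR 1 = 0
  B[6] = 0 XOR 1 = 1
  B[7] = 1 XOR 0 = 1
  B[8] = 1 XOR 1 = 0
  B[9] = 0 XOR 0 = 0
  B[10] = 0 XOR 1 = 1
  B[11] = 1 XOR 1 = 0
  B[12] = 0 XOR 1 = 1
  B[13] = 1 XOR 0 = 1
  B[14] = 1 XOR 0 = 1
= 110110110010111 (28055 decimal)


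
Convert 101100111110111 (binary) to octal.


Group into 3-bit groups: 101100111110111
  101 = 5
  100 = 4
  111 = 7
  110 = 6
  111 = 7
= 0o54767


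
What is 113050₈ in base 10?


Positional values:
Position 0: 0 × 8^0 = 0
Position 1: 5 × 8^1 = 40
Position 2: 0 × 8^2 = 0
Position 3: 3 × 8^3 = 1536
Position 4: 1 × 8^4 = 4096
Position 5: 1 × 8^5 = 32768
Sum = 0 + 40 + 0 + 1536 + 4096 + 32768
= 38440


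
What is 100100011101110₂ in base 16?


Group into 4-bit nibbles: 0100100011101110
  0100 = 4
  1000 = 8
  1110 = E
  1110 = E
= 0x48EE


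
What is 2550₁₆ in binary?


Each hex digit → 4 binary bits:
  2 = 0010
  5 = 0101
  5 = 0101
  0 = 0000
Concatenate: 0010 0101 0101 0000
= 0010010101010000


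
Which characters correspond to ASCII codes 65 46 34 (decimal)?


Codes (decimal): 65 46 34
Per-code ASCII lookup:
  65  (range 65-90: uppercase, 65 - 65 = 0) → 'A'
  46  (special character) → '.'
  34  (special character) → '"'
= 'A."'


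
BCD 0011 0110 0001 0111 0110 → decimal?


Each 4-bit group → digit:
  0011 → 3
  0110 → 6
  0001 → 1
  0111 → 7
  0110 → 6
= 36176


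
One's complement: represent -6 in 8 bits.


Original: 00000110
Invert all bits:
  bit 0: 0 → 1
  bit 1: 0 → 1
  bit 2: 0 → 1
  bit 3: 0 → 1
  bit 4: 0 → 1
  bit 5: 1 → 0
  bit 6: 1 → 0
  bit 7: 0 → 1
= 11111001


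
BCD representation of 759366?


Each digit → 4-bit binary:
  7 → 0111
  5 → 0101
  9 → 1001
  3 → 0011
  6 → 0110
  6 → 0110
= 0111 0101 1001 0011 0110 0110


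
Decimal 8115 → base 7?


Divide by 7 repeatedly:
8115 ÷ 7 = 1159 remainder 2
1159 ÷ 7 = 165 remainder 4
165 ÷ 7 = 23 remainder 4
23 ÷ 7 = 3 remainder 2
3 ÷ 7 = 0 remainder 3
Reading remainders bottom-up:
= 32442


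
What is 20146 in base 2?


Divide by 2 repeatedly:
20146 ÷ 2 = 10073 remainder 0
10073 ÷ 2 = 5036 remainder 1
5036 ÷ 2 = 2518 remainder 0
2518 ÷ 2 = 1259 remainder 0
1259 ÷ 2 = 629 remainder 1
629 ÷ 2 = 314 remainder 1
314 ÷ 2 = 157 remainder 0
157 ÷ 2 = 78 remainder 1
78 ÷ 2 = 39 remainder 0
39 ÷ 2 = 19 remainder 1
19 ÷ 2 = 9 remainder 1
9 ÷ 2 = 4 remainder 1
4 ÷ 2 = 2 remainder 0
2 ÷ 2 = 1 remainder 0
1 ÷ 2 = 0 remainder 1
Reading remainders bottom-up:
= 100111010110010


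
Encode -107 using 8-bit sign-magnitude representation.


Sign bit: 1 (negative)
Magnitude: 107 = 1101011
= 11101011


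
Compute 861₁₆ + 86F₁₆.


Align and add column by column (LSB to MSB, each column mod 16 with carry):
  0861
+ 086F
  ----
  col 0: 1(1) + F(15) + 0 (carry in) = 16 → 0(0), carry out 1
  col 1: 6(6) + 6(6) + 1 (carry in) = 13 → D(13), carry out 0
  col 2: 8(8) + 8(8) + 0 (carry in) = 16 → 0(0), carry out 1
  col 3: 0(0) + 0(0) + 1 (carry in) = 1 → 1(1), carry out 0
Reading digits MSB→LSB: 10D0
Strip leading zeros: 10D0
= 0x10D0


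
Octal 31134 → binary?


Each octal digit → 3 binary bits:
  3 = 011
  1 = 001
  1 = 001
  3 = 011
  4 = 100
Concatenate: 011 001 001 011 100
= 011001001011100


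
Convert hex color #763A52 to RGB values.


Hex: #763A52
R = 76₁₆ = 118
G = 3A₁₆ = 58
B = 52₁₆ = 82
= RGB(118, 58, 82)


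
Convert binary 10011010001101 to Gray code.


Binary: 10011010001101
Gray code: G = B XOR (B >> 1)
B >> 1 = 01001101000110
10011010001101 XOR 01001101000110:
  1 XOR 0 = 1
  0 XOR 1 = 1
  0 XOR 0 = 0
  1 XOR 0 = 1
  1 XOR 1 = 0
  0 XOR 1 = 1
  1 XOR 0 = 1
  0 XOR 1 = 1
  0 XOR 0 = 0
  0 XOR 0 = 0
  1 XOR 0 = 1
  1 XOR 1 = 0
  0 XOR 1 = 1
  1 XOR 0 = 1
= 11010111001011


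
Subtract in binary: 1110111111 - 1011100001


Align and subtract column by column (LSB to MSB, borrowing when needed):
  1110111111
- 1011100001
  ----------
  col 0: (1 - 0 borrow-in) - 1 → 1 - 1 = 0, borrow out 0
  col 1: (1 - 0 borrow-in) - 0 → 1 - 0 = 1, borrow out 0
  col 2: (1 - 0 borrow-in) - 0 → 1 - 0 = 1, borrow out 0
  col 3: (1 - 0 borrow-in) - 0 → 1 - 0 = 1, borrow out 0
  col 4: (1 - 0 borrow-in) - 0 → 1 - 0 = 1, borrow out 0
  col 5: (1 - 0 borrow-in) - 1 → 1 - 1 = 0, borrow out 0
  col 6: (0 - 0 borrow-in) - 1 → borrow from next column: (0+2) - 1 = 1, borrow out 1
  col 7: (1 - 1 borrow-in) - 1 → borrow from next column: (0+2) - 1 = 1, borrow out 1
  col 8: (1 - 1 borrow-in) - 0 → 0 - 0 = 0, borrow out 0
  col 9: (1 - 0 borrow-in) - 1 → 1 - 1 = 0, borrow out 0
Reading bits MSB→LSB: 0011011110
Strip leading zeros: 11011110
= 11011110


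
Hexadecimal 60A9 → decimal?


Positional values:
Position 0: 9 × 16^0 = 9 × 1 = 9
Position 1: A × 16^1 = 10 × 16 = 160
Position 2: 0 × 16^2 = 0 × 256 = 0
Position 3: 6 × 16^3 = 6 × 4096 = 24576
Sum = 9 + 160 + 0 + 24576
= 24745


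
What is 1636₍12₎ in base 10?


Positional values (base 12):
  6 × 12^0 = 6 × 1 = 6
  3 × 12^1 = 3 × 12 = 36
  6 × 12^2 = 6 × 144 = 864
  1 × 12^3 = 1 × 1728 = 1728
Sum = 6 + 36 + 864 + 1728
= 2634


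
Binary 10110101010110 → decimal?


Positional values:
Bit 1: 1 × 2^1 = 2
Bit 2: 1 × 2^2 = 4
Bit 4: 1 × 2^4 = 16
Bit 6: 1 × 2^6 = 64
Bit 8: 1 × 2^8 = 256
Bit 10: 1 × 2^10 = 1024
Bit 11: 1 × 2^11 = 2048
Bit 13: 1 × 2^13 = 8192
Sum = 2 + 4 + 16 + 64 + 256 + 1024 + 2048 + 8192
= 11606


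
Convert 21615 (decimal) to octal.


Divide by 8 repeatedly:
21615 ÷ 8 = 2701 remainder 7
2701 ÷ 8 = 337 remainder 5
337 ÷ 8 = 42 remainder 1
42 ÷ 8 = 5 remainder 2
5 ÷ 8 = 0 remainder 5
Reading remainders bottom-up:
= 0o52157


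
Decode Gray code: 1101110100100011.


Gray code: 1101110100100011
MSB stays the same: 1
Each subsequent bit = prev_binary XOR current_gray:
  B[1] = 1 XOR 1 = 0
  B[2] = 0 XOR 0 = 0
  B[3] = 0 XOR 1 = 1
  B[4] = 1 XOR 1 = 0
  B[5] = 0 XOR 1 = 1
  B[6] = 1 XOR 0 = 1
  B[7] = 1 XOR 1 = 0
  B[8] = 0 XOR 0 = 0
  B[9] = 0 XOR 0 = 0
  B[10] = 0 XOR 1 = 1
  B[11] = 1 XOR 0 = 1
  B[12] = 1 XOR 0 = 1
  B[13] = 1 XOR 0 = 1
  B[14] = 1 XOR 1 = 0
  B[15] = 0 XOR 1 = 1
= 1001011000111101 (38461 decimal)


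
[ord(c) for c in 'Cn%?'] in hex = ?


String: 'Cn%?'  (4 characters)
Per-character ASCII lookup:
  'C': uppercase starts at 65: 'C' = 65 + 2 = 67 → 0x43
  'n': lowercase starts at 97: 'n' = 97 + 13 = 110 → 0x6E
  '%': special character: '%' = 37 → 0x25
  '?': special character: '?' = 63 → 0x3F
= 0x43 0x6E 0x25 0x3F


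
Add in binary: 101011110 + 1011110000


Align and add column by column (LSB to MSB, carry propagating):
  00101011110
+ 01011110000
  -----------
  col 0: 0 + 0 + 0 (carry in) = 0 → bit 0, carry out 0
  col 1: 1 + 0 + 0 (carry in) = 1 → bit 1, carry out 0
  col 2: 1 + 0 + 0 (carry in) = 1 → bit 1, carry out 0
  col 3: 1 + 0 + 0 (carry in) = 1 → bit 1, carry out 0
  col 4: 1 + 1 + 0 (carry in) = 2 → bit 0, carry out 1
  col 5: 0 + 1 + 1 (carry in) = 2 → bit 0, carry out 1
  col 6: 1 + 1 + 1 (carry in) = 3 → bit 1, carry out 1
  col 7: 0 + 1 + 1 (carry in) = 2 → bit 0, carry out 1
  col 8: 1 + 0 + 1 (carry in) = 2 → bit 0, carry out 1
  col 9: 0 + 1 + 1 (carry in) = 2 → bit 0, carry out 1
  col 10: 0 + 0 + 1 (carry in) = 1 → bit 1, carry out 0
Reading bits MSB→LSB: 10001001110
Strip leading zeros: 10001001110
= 10001001110


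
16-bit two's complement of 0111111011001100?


Original: 0111111011001100
Step 1 - Invert all bits: 1000000100110011
Step 2 - Add 1: 1000000100110011 + 1
= 1000000100110100 (represents -32460)


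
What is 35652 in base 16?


Divide by 16 repeatedly:
35652 ÷ 16 = 2228 remainder 4 (4)
2228 ÷ 16 = 139 remainder 4 (4)
139 ÷ 16 = 8 remainder 11 (B)
8 ÷ 16 = 0 remainder 8 (8)
Reading remainders bottom-up:
= 0x8B44


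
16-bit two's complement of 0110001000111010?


Original: 0110001000111010
Step 1 - Invert all bits: 1001110111000101
Step 2 - Add 1: 1001110111000101 + 1
= 1001110111000110 (represents -25146)


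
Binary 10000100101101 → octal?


Group into 3-bit groups: 010000100101101
  010 = 2
  000 = 0
  100 = 4
  101 = 5
  101 = 5
= 0o20455


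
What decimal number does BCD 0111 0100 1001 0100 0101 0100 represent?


Each 4-bit group → digit:
  0111 → 7
  0100 → 4
  1001 → 9
  0100 → 4
  0101 → 5
  0100 → 4
= 749454


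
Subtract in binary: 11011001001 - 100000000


Align and subtract column by column (LSB to MSB, borrowing when needed):
  11011001001
- 00100000000
  -----------
  col 0: (1 - 0 borrow-in) - 0 → 1 - 0 = 1, borrow out 0
  col 1: (0 - 0 borrow-in) - 0 → 0 - 0 = 0, borrow out 0
  col 2: (0 - 0 borrow-in) - 0 → 0 - 0 = 0, borrow out 0
  col 3: (1 - 0 borrow-in) - 0 → 1 - 0 = 1, borrow out 0
  col 4: (0 - 0 borrow-in) - 0 → 0 - 0 = 0, borrow out 0
  col 5: (0 - 0 borrow-in) - 0 → 0 - 0 = 0, borrow out 0
  col 6: (1 - 0 borrow-in) - 0 → 1 - 0 = 1, borrow out 0
  col 7: (1 - 0 borrow-in) - 0 → 1 - 0 = 1, borrow out 0
  col 8: (0 - 0 borrow-in) - 1 → borrow from next column: (0+2) - 1 = 1, borrow out 1
  col 9: (1 - 1 borrow-in) - 0 → 0 - 0 = 0, borrow out 0
  col 10: (1 - 0 borrow-in) - 0 → 1 - 0 = 1, borrow out 0
Reading bits MSB→LSB: 10111001001
Strip leading zeros: 10111001001
= 10111001001


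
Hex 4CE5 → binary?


Each hex digit → 4 binary bits:
  4 = 0100
  C = 1100
  E = 1110
  5 = 0101
Concatenate: 0100 1100 1110 0101
= 0100110011100101


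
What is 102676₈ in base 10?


Positional values:
Position 0: 6 × 8^0 = 6
Position 1: 7 × 8^1 = 56
Position 2: 6 × 8^2 = 384
Position 3: 2 × 8^3 = 1024
Position 4: 0 × 8^4 = 0
Position 5: 1 × 8^5 = 32768
Sum = 6 + 56 + 384 + 1024 + 0 + 32768
= 34238


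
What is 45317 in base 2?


Divide by 2 repeatedly:
45317 ÷ 2 = 22658 remainder 1
22658 ÷ 2 = 11329 remainder 0
11329 ÷ 2 = 5664 remainder 1
5664 ÷ 2 = 2832 remainder 0
2832 ÷ 2 = 1416 remainder 0
1416 ÷ 2 = 708 remainder 0
708 ÷ 2 = 354 remainder 0
354 ÷ 2 = 177 remainder 0
177 ÷ 2 = 88 remainder 1
88 ÷ 2 = 44 remainder 0
44 ÷ 2 = 22 remainder 0
22 ÷ 2 = 11 remainder 0
11 ÷ 2 = 5 remainder 1
5 ÷ 2 = 2 remainder 1
2 ÷ 2 = 1 remainder 0
1 ÷ 2 = 0 remainder 1
Reading remainders bottom-up:
= 1011000100000101


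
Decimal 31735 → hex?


Divide by 16 repeatedly:
31735 ÷ 16 = 1983 remainder 7 (7)
1983 ÷ 16 = 123 remainder 15 (F)
123 ÷ 16 = 7 remainder 11 (B)
7 ÷ 16 = 0 remainder 7 (7)
Reading remainders bottom-up:
= 0x7BF7


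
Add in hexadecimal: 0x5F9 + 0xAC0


Align and add column by column (LSB to MSB, each column mod 16 with carry):
  05F9
+ 0AC0
  ----
  col 0: 9(9) + 0(0) + 0 (carry in) = 9 → 9(9), carry out 0
  col 1: F(15) + C(12) + 0 (carry in) = 27 → B(11), carry out 1
  col 2: 5(5) + A(10) + 1 (carry in) = 16 → 0(0), carry out 1
  col 3: 0(0) + 0(0) + 1 (carry in) = 1 → 1(1), carry out 0
Reading digits MSB→LSB: 10B9
Strip leading zeros: 10B9
= 0x10B9


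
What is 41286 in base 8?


Divide by 8 repeatedly:
41286 ÷ 8 = 5160 remainder 6
5160 ÷ 8 = 645 remainder 0
645 ÷ 8 = 80 remainder 5
80 ÷ 8 = 10 remainder 0
10 ÷ 8 = 1 remainder 2
1 ÷ 8 = 0 remainder 1
Reading remainders bottom-up:
= 0o120506


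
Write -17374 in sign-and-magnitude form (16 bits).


Sign bit: 1 (negative)
Magnitude: 17374 = 100001111011110
= 1100001111011110


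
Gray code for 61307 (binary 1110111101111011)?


Binary: 1110111101111011
Gray code: G = B XOR (B >> 1)
B >> 1 = 0111011110111101
1110111101111011 XOR 0111011110111101:
  1 XOR 0 = 1
  1 XOR 1 = 0
  1 XOR 1 = 0
  0 XOR 1 = 1
  1 XOR 0 = 1
  1 XOR 1 = 0
  1 XOR 1 = 0
  1 XOR 1 = 0
  0 XOR 1 = 1
  1 XOR 0 = 1
  1 XOR 1 = 0
  1 XOR 1 = 0
  1 XOR 1 = 0
  0 XOR 1 = 1
  1 XOR 0 = 1
  1 XOR 1 = 0
= 1001100011000110


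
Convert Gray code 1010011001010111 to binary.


Gray code: 1010011001010111
MSB stays the same: 1
Each subsequent bit = prev_binary XOR current_gray:
  B[1] = 1 XOR 0 = 1
  B[2] = 1 XOR 1 = 0
  B[3] = 0 XOR 0 = 0
  B[4] = 0 XOR 0 = 0
  B[5] = 0 XOR 1 = 1
  B[6] = 1 XOR 1 = 0
  B[7] = 0 XOR 0 = 0
  B[8] = 0 XOR 0 = 0
  B[9] = 0 XOR 1 = 1
  B[10] = 1 XOR 0 = 1
  B[11] = 1 XOR 1 = 0
  B[12] = 0 XOR 0 = 0
  B[13] = 0 XOR 1 = 1
  B[14] = 1 XOR 1 = 0
  B[15] = 0 XOR 1 = 1
= 1100010001100101 (50277 decimal)


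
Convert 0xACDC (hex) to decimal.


Positional values:
Position 0: C × 16^0 = 12 × 1 = 12
Position 1: D × 16^1 = 13 × 16 = 208
Position 2: C × 16^2 = 12 × 256 = 3072
Position 3: A × 16^3 = 10 × 4096 = 40960
Sum = 12 + 208 + 3072 + 40960
= 44252


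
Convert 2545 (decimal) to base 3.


Divide by 3 repeatedly:
2545 ÷ 3 = 848 remainder 1
848 ÷ 3 = 282 remainder 2
282 ÷ 3 = 94 remainder 0
94 ÷ 3 = 31 remainder 1
31 ÷ 3 = 10 remainder 1
10 ÷ 3 = 3 remainder 1
3 ÷ 3 = 1 remainder 0
1 ÷ 3 = 0 remainder 1
Reading remainders bottom-up:
= 10111021


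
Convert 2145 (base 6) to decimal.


Positional values (base 6):
  5 × 6^0 = 5 × 1 = 5
  4 × 6^1 = 4 × 6 = 24
  1 × 6^2 = 1 × 36 = 36
  2 × 6^3 = 2 × 216 = 432
Sum = 5 + 24 + 36 + 432
= 497


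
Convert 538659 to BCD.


Each digit → 4-bit binary:
  5 → 0101
  3 → 0011
  8 → 1000
  6 → 0110
  5 → 0101
  9 → 1001
= 0101 0011 1000 0110 0101 1001


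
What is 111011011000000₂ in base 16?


Group into 4-bit nibbles: 0111011011000000
  0111 = 7
  0110 = 6
  1100 = C
  0000 = 0
= 0x76C0


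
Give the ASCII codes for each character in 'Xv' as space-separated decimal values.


String: 'Xv'  (2 characters)
Per-character ASCII lookup:
  'X': uppercase starts at 65: 'X' = 65 + 23 = 88
  'v': lowercase starts at 97: 'v' = 97 + 21 = 118
= 88 118


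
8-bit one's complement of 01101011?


Original: 01101011
Invert all bits:
  bit 0: 0 → 1
  bit 1: 1 → 0
  bit 2: 1 → 0
  bit 3: 0 → 1
  bit 4: 1 → 0
  bit 5: 0 → 1
  bit 6: 1 → 0
  bit 7: 1 → 0
= 10010100


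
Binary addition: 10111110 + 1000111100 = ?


Align and add column by column (LSB to MSB, carry propagating):
  00010111110
+ 01000111100
  -----------
  col 0: 0 + 0 + 0 (carry in) = 0 → bit 0, carry out 0
  col 1: 1 + 0 + 0 (carry in) = 1 → bit 1, carry out 0
  col 2: 1 + 1 + 0 (carry in) = 2 → bit 0, carry out 1
  col 3: 1 + 1 + 1 (carry in) = 3 → bit 1, carry out 1
  col 4: 1 + 1 + 1 (carry in) = 3 → bit 1, carry out 1
  col 5: 1 + 1 + 1 (carry in) = 3 → bit 1, carry out 1
  col 6: 0 + 0 + 1 (carry in) = 1 → bit 1, carry out 0
  col 7: 1 + 0 + 0 (carry in) = 1 → bit 1, carry out 0
  col 8: 0 + 0 + 0 (carry in) = 0 → bit 0, carry out 0
  col 9: 0 + 1 + 0 (carry in) = 1 → bit 1, carry out 0
  col 10: 0 + 0 + 0 (carry in) = 0 → bit 0, carry out 0
Reading bits MSB→LSB: 01011111010
Strip leading zeros: 1011111010
= 1011111010


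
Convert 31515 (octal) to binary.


Each octal digit → 3 binary bits:
  3 = 011
  1 = 001
  5 = 101
  1 = 001
  5 = 101
Concatenate: 011 001 101 001 101
= 011001101001101


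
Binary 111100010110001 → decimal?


Positional values:
Bit 0: 1 × 2^0 = 1
Bit 4: 1 × 2^4 = 16
Bit 5: 1 × 2^5 = 32
Bit 7: 1 × 2^7 = 128
Bit 11: 1 × 2^11 = 2048
Bit 12: 1 × 2^12 = 4096
Bit 13: 1 × 2^13 = 8192
Bit 14: 1 × 2^14 = 16384
Sum = 1 + 16 + 32 + 128 + 2048 + 4096 + 8192 + 16384
= 30897


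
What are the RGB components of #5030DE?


Hex: #5030DE
R = 50₁₆ = 80
G = 30₁₆ = 48
B = DE₁₆ = 222
= RGB(80, 48, 222)


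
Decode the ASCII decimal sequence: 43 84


Codes (decimal): 43 84
Per-code ASCII lookup:
  43  (special character) → '+'
  84  (range 65-90: uppercase, 84 - 65 = 19) → 'T'
= '+T'


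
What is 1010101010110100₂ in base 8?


Group into 3-bit groups: 001010101010110100
  001 = 1
  010 = 2
  101 = 5
  010 = 2
  110 = 6
  100 = 4
= 0o125264


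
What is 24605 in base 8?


Divide by 8 repeatedly:
24605 ÷ 8 = 3075 remainder 5
3075 ÷ 8 = 384 remainder 3
384 ÷ 8 = 48 remainder 0
48 ÷ 8 = 6 remainder 0
6 ÷ 8 = 0 remainder 6
Reading remainders bottom-up:
= 0o60035


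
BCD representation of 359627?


Each digit → 4-bit binary:
  3 → 0011
  5 → 0101
  9 → 1001
  6 → 0110
  2 → 0010
  7 → 0111
= 0011 0101 1001 0110 0010 0111


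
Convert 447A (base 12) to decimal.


Positional values (base 12):
  A × 12^0 = 10 × 1 = 10
  7 × 12^1 = 7 × 12 = 84
  4 × 12^2 = 4 × 144 = 576
  4 × 12^3 = 4 × 1728 = 6912
Sum = 10 + 84 + 576 + 6912
= 7582


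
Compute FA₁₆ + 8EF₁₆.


Align and add column by column (LSB to MSB, each column mod 16 with carry):
  00FA
+ 08EF
  ----
  col 0: A(10) + F(15) + 0 (carry in) = 25 → 9(9), carry out 1
  col 1: F(15) + E(14) + 1 (carry in) = 30 → E(14), carry out 1
  col 2: 0(0) + 8(8) + 1 (carry in) = 9 → 9(9), carry out 0
  col 3: 0(0) + 0(0) + 0 (carry in) = 0 → 0(0), carry out 0
Reading digits MSB→LSB: 09E9
Strip leading zeros: 9E9
= 0x9E9


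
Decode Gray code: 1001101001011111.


Gray code: 1001101001011111
MSB stays the same: 1
Each subsequent bit = prev_binary XOR current_gray:
  B[1] = 1 XOR 0 = 1
  B[2] = 1 XOR 0 = 1
  B[3] = 1 XOR 1 = 0
  B[4] = 0 XOR 1 = 1
  B[5] = 1 XOR 0 = 1
  B[6] = 1 XOR 1 = 0
  B[7] = 0 XOR 0 = 0
  B[8] = 0 XOR 0 = 0
  B[9] = 0 XOR 1 = 1
  B[10] = 1 XOR 0 = 1
  B[11] = 1 XOR 1 = 0
  B[12] = 0 XOR 1 = 1
  B[13] = 1 XOR 1 = 0
  B[14] = 0 XOR 1 = 1
  B[15] = 1 XOR 1 = 0
= 1110110001101010 (60522 decimal)


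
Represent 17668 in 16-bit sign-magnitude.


Sign bit: 0 (positive)
Magnitude: 17668 = 100010100000100
= 0100010100000100


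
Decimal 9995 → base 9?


Divide by 9 repeatedly:
9995 ÷ 9 = 1110 remainder 5
1110 ÷ 9 = 123 remainder 3
123 ÷ 9 = 13 remainder 6
13 ÷ 9 = 1 remainder 4
1 ÷ 9 = 0 remainder 1
Reading remainders bottom-up:
= 14635


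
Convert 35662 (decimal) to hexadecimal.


Divide by 16 repeatedly:
35662 ÷ 16 = 2228 remainder 14 (E)
2228 ÷ 16 = 139 remainder 4 (4)
139 ÷ 16 = 8 remainder 11 (B)
8 ÷ 16 = 0 remainder 8 (8)
Reading remainders bottom-up:
= 0x8B4E


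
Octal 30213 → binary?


Each octal digit → 3 binary bits:
  3 = 011
  0 = 000
  2 = 010
  1 = 001
  3 = 011
Concatenate: 011 000 010 001 011
= 011000010001011


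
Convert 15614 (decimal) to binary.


Divide by 2 repeatedly:
15614 ÷ 2 = 7807 remainder 0
7807 ÷ 2 = 3903 remainder 1
3903 ÷ 2 = 1951 remainder 1
1951 ÷ 2 = 975 remainder 1
975 ÷ 2 = 487 remainder 1
487 ÷ 2 = 243 remainder 1
243 ÷ 2 = 121 remainder 1
121 ÷ 2 = 60 remainder 1
60 ÷ 2 = 30 remainder 0
30 ÷ 2 = 15 remainder 0
15 ÷ 2 = 7 remainder 1
7 ÷ 2 = 3 remainder 1
3 ÷ 2 = 1 remainder 1
1 ÷ 2 = 0 remainder 1
Reading remainders bottom-up:
= 11110011111110


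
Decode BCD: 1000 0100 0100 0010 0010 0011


Each 4-bit group → digit:
  1000 → 8
  0100 → 4
  0100 → 4
  0010 → 2
  0010 → 2
  0011 → 3
= 844223


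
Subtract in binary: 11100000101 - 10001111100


Align and subtract column by column (LSB to MSB, borrowing when needed):
  11100000101
- 10001111100
  -----------
  col 0: (1 - 0 borrow-in) - 0 → 1 - 0 = 1, borrow out 0
  col 1: (0 - 0 borrow-in) - 0 → 0 - 0 = 0, borrow out 0
  col 2: (1 - 0 borrow-in) - 1 → 1 - 1 = 0, borrow out 0
  col 3: (0 - 0 borrow-in) - 1 → borrow from next column: (0+2) - 1 = 1, borrow out 1
  col 4: (0 - 1 borrow-in) - 1 → borrow from next column: (-1+2) - 1 = 0, borrow out 1
  col 5: (0 - 1 borrow-in) - 1 → borrow from next column: (-1+2) - 1 = 0, borrow out 1
  col 6: (0 - 1 borrow-in) - 1 → borrow from next column: (-1+2) - 1 = 0, borrow out 1
  col 7: (0 - 1 borrow-in) - 0 → borrow from next column: (-1+2) - 0 = 1, borrow out 1
  col 8: (1 - 1 borrow-in) - 0 → 0 - 0 = 0, borrow out 0
  col 9: (1 - 0 borrow-in) - 0 → 1 - 0 = 1, borrow out 0
  col 10: (1 - 0 borrow-in) - 1 → 1 - 1 = 0, borrow out 0
Reading bits MSB→LSB: 01010001001
Strip leading zeros: 1010001001
= 1010001001


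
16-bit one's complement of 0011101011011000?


Original: 0011101011011000
Invert all bits:
  bit 0: 0 → 1
  bit 1: 0 → 1
  bit 2: 1 → 0
  bit 3: 1 → 0
  bit 4: 1 → 0
  bit 5: 0 → 1
  bit 6: 1 → 0
  bit 7: 0 → 1
  bit 8: 1 → 0
  bit 9: 1 → 0
  bit 10: 0 → 1
  bit 11: 1 → 0
  bit 12: 1 → 0
  bit 13: 0 → 1
  bit 14: 0 → 1
  bit 15: 0 → 1
= 1100010100100111


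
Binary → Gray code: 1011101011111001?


Binary: 1011101011111001
Gray code: G = B XOR (B >> 1)
B >> 1 = 0101110101111100
1011101011111001 XOR 0101110101111100:
  1 XOR 0 = 1
  0 XOR 1 = 1
  1 XOR 0 = 1
  1 XOR 1 = 0
  1 XOR 1 = 0
  0 XOR 1 = 1
  1 XOR 0 = 1
  0 XOR 1 = 1
  1 XOR 0 = 1
  1 XOR 1 = 0
  1 XOR 1 = 0
  1 XOR 1 = 0
  1 XOR 1 = 0
  0 XOR 1 = 1
  0 XOR 0 = 0
  1 XOR 0 = 1
= 1110011110000101


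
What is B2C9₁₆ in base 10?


Positional values:
Position 0: 9 × 16^0 = 9 × 1 = 9
Position 1: C × 16^1 = 12 × 16 = 192
Position 2: 2 × 16^2 = 2 × 256 = 512
Position 3: B × 16^3 = 11 × 4096 = 45056
Sum = 9 + 192 + 512 + 45056
= 45769


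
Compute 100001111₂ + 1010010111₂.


Align and add column by column (LSB to MSB, carry propagating):
  00100001111
+ 01010010111
  -----------
  col 0: 1 + 1 + 0 (carry in) = 2 → bit 0, carry out 1
  col 1: 1 + 1 + 1 (carry in) = 3 → bit 1, carry out 1
  col 2: 1 + 1 + 1 (carry in) = 3 → bit 1, carry out 1
  col 3: 1 + 0 + 1 (carry in) = 2 → bit 0, carry out 1
  col 4: 0 + 1 + 1 (carry in) = 2 → bit 0, carry out 1
  col 5: 0 + 0 + 1 (carry in) = 1 → bit 1, carry out 0
  col 6: 0 + 0 + 0 (carry in) = 0 → bit 0, carry out 0
  col 7: 0 + 1 + 0 (carry in) = 1 → bit 1, carry out 0
  col 8: 1 + 0 + 0 (carry in) = 1 → bit 1, carry out 0
  col 9: 0 + 1 + 0 (carry in) = 1 → bit 1, carry out 0
  col 10: 0 + 0 + 0 (carry in) = 0 → bit 0, carry out 0
Reading bits MSB→LSB: 01110100110
Strip leading zeros: 1110100110
= 1110100110


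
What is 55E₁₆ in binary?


Each hex digit → 4 binary bits:
  5 = 0101
  5 = 0101
  E = 1110
Concatenate: 0101 0101 1110
= 010101011110


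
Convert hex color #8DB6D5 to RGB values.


Hex: #8DB6D5
R = 8D₁₆ = 141
G = B6₁₆ = 182
B = D5₁₆ = 213
= RGB(141, 182, 213)


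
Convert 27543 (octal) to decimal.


Positional values:
Position 0: 3 × 8^0 = 3
Position 1: 4 × 8^1 = 32
Position 2: 5 × 8^2 = 320
Position 3: 7 × 8^3 = 3584
Position 4: 2 × 8^4 = 8192
Sum = 3 + 32 + 320 + 3584 + 8192
= 12131


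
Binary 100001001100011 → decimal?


Positional values:
Bit 0: 1 × 2^0 = 1
Bit 1: 1 × 2^1 = 2
Bit 5: 1 × 2^5 = 32
Bit 6: 1 × 2^6 = 64
Bit 9: 1 × 2^9 = 512
Bit 14: 1 × 2^14 = 16384
Sum = 1 + 2 + 32 + 64 + 512 + 16384
= 16995


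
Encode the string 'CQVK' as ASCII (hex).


String: 'CQVK'  (4 characters)
Per-character ASCII lookup:
  'C': uppercase starts at 65: 'C' = 65 + 2 = 67 → 0x43
  'Q': uppercase starts at 65: 'Q' = 65 + 16 = 81 → 0x51
  'V': uppercase starts at 65: 'V' = 65 + 21 = 86 → 0x56
  'K': uppercase starts at 65: 'K' = 65 + 10 = 75 → 0x4B
= 0x43 0x51 0x56 0x4B


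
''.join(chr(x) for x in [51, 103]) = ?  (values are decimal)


Codes (decimal): 51 103
Per-code ASCII lookup:
  51  (range 48-57: digits, 51 - 48 = 3) → '3'
  103  (range 97-122: lowercase, 103 - 97 = 6) → 'g'
= '3g'


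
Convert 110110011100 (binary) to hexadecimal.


Group into 4-bit nibbles: 110110011100
  1101 = D
  1001 = 9
  1100 = C
= 0xD9C


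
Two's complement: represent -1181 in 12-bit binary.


Original: 010010011101
Step 1 - Invert all bits: 101101100010
Step 2 - Add 1: 101101100010 + 1
= 101101100011 (represents -1181)


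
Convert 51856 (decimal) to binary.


Divide by 2 repeatedly:
51856 ÷ 2 = 25928 remainder 0
25928 ÷ 2 = 12964 remainder 0
12964 ÷ 2 = 6482 remainder 0
6482 ÷ 2 = 3241 remainder 0
3241 ÷ 2 = 1620 remainder 1
1620 ÷ 2 = 810 remainder 0
810 ÷ 2 = 405 remainder 0
405 ÷ 2 = 202 remainder 1
202 ÷ 2 = 101 remainder 0
101 ÷ 2 = 50 remainder 1
50 ÷ 2 = 25 remainder 0
25 ÷ 2 = 12 remainder 1
12 ÷ 2 = 6 remainder 0
6 ÷ 2 = 3 remainder 0
3 ÷ 2 = 1 remainder 1
1 ÷ 2 = 0 remainder 1
Reading remainders bottom-up:
= 1100101010010000


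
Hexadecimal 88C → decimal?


Positional values:
Position 0: C × 16^0 = 12 × 1 = 12
Position 1: 8 × 16^1 = 8 × 16 = 128
Position 2: 8 × 16^2 = 8 × 256 = 2048
Sum = 12 + 128 + 2048
= 2188


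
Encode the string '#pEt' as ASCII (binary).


String: '#pEt'  (4 characters)
Per-character ASCII lookup:
  '#': special character: '#' = 35 → 100011
  'p': lowercase starts at 97: 'p' = 97 + 15 = 112 → 1110000
  'E': uppercase starts at 65: 'E' = 65 + 4 = 69 → 1000101
  't': lowercase starts at 97: 't' = 97 + 19 = 116 → 1110100
= 100011 1110000 1000101 1110100


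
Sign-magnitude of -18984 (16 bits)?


Sign bit: 1 (negative)
Magnitude: 18984 = 100101000101000
= 1100101000101000


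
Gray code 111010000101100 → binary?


Gray code: 111010000101100
MSB stays the same: 1
Each subsequent bit = prev_binary XOR current_gray:
  B[1] = 1 XOR 1 = 0
  B[2] = 0 XOR 1 = 1
  B[3] = 1 XOR 0 = 1
  B[4] = 1 XOR 1 = 0
  B[5] = 0 XOR 0 = 0
  B[6] = 0 XOR 0 = 0
  B[7] = 0 XOR 0 = 0
  B[8] = 0 XOR 0 = 0
  B[9] = 0 XOR 1 = 1
  B[10] = 1 XOR 0 = 1
  B[11] = 1 XOR 1 = 0
  B[12] = 0 XOR 1 = 1
  B[13] = 1 XOR 0 = 1
  B[14] = 1 XOR 0 = 1
= 101100000110111 (22583 decimal)


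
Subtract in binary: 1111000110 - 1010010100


Align and subtract column by column (LSB to MSB, borrowing when needed):
  1111000110
- 1010010100
  ----------
  col 0: (0 - 0 borrow-in) - 0 → 0 - 0 = 0, borrow out 0
  col 1: (1 - 0 borrow-in) - 0 → 1 - 0 = 1, borrow out 0
  col 2: (1 - 0 borrow-in) - 1 → 1 - 1 = 0, borrow out 0
  col 3: (0 - 0 borrow-in) - 0 → 0 - 0 = 0, borrow out 0
  col 4: (0 - 0 borrow-in) - 1 → borrow from next column: (0+2) - 1 = 1, borrow out 1
  col 5: (0 - 1 borrow-in) - 0 → borrow from next column: (-1+2) - 0 = 1, borrow out 1
  col 6: (1 - 1 borrow-in) - 0 → 0 - 0 = 0, borrow out 0
  col 7: (1 - 0 borrow-in) - 1 → 1 - 1 = 0, borrow out 0
  col 8: (1 - 0 borrow-in) - 0 → 1 - 0 = 1, borrow out 0
  col 9: (1 - 0 borrow-in) - 1 → 1 - 1 = 0, borrow out 0
Reading bits MSB→LSB: 0100110010
Strip leading zeros: 100110010
= 100110010


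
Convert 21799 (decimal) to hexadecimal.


Divide by 16 repeatedly:
21799 ÷ 16 = 1362 remainder 7 (7)
1362 ÷ 16 = 85 remainder 2 (2)
85 ÷ 16 = 5 remainder 5 (5)
5 ÷ 16 = 0 remainder 5 (5)
Reading remainders bottom-up:
= 0x5527


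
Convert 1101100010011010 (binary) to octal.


Group into 3-bit groups: 001101100010011010
  001 = 1
  101 = 5
  100 = 4
  010 = 2
  011 = 3
  010 = 2
= 0o154232


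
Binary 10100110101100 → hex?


Group into 4-bit nibbles: 0010100110101100
  0010 = 2
  1001 = 9
  1010 = A
  1100 = C
= 0x29AC


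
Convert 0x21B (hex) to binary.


Each hex digit → 4 binary bits:
  2 = 0010
  1 = 0001
  B = 1011
Concatenate: 0010 0001 1011
= 001000011011


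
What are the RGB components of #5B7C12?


Hex: #5B7C12
R = 5B₁₆ = 91
G = 7C₁₆ = 124
B = 12₁₆ = 18
= RGB(91, 124, 18)


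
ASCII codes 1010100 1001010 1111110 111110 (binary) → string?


Codes (binary): 1010100 1001010 1111110 111110
Per-code ASCII lookup:
  1010100 = 84  (range 65-90: uppercase, 84 - 65 = 19) → 'T'
  1001010 = 74  (range 65-90: uppercase, 74 - 65 = 9) → 'J'
  1111110 = 126  (special character) → '~'
  111110 = 62  (special character) → '>'
= 'TJ~>'


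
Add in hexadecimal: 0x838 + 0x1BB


Align and add column by column (LSB to MSB, each column mod 16 with carry):
  0838
+ 01BB
  ----
  col 0: 8(8) + B(11) + 0 (carry in) = 19 → 3(3), carry out 1
  col 1: 3(3) + B(11) + 1 (carry in) = 15 → F(15), carry out 0
  col 2: 8(8) + 1(1) + 0 (carry in) = 9 → 9(9), carry out 0
  col 3: 0(0) + 0(0) + 0 (carry in) = 0 → 0(0), carry out 0
Reading digits MSB→LSB: 09F3
Strip leading zeros: 9F3
= 0x9F3


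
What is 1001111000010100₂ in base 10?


Positional values:
Bit 2: 1 × 2^2 = 4
Bit 4: 1 × 2^4 = 16
Bit 9: 1 × 2^9 = 512
Bit 10: 1 × 2^10 = 1024
Bit 11: 1 × 2^11 = 2048
Bit 12: 1 × 2^12 = 4096
Bit 15: 1 × 2^15 = 32768
Sum = 4 + 16 + 512 + 1024 + 2048 + 4096 + 32768
= 40468


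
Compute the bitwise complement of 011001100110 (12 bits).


Original: 011001100110
Invert all bits:
  bit 0: 0 → 1
  bit 1: 1 → 0
  bit 2: 1 → 0
  bit 3: 0 → 1
  bit 4: 0 → 1
  bit 5: 1 → 0
  bit 6: 1 → 0
  bit 7: 0 → 1
  bit 8: 0 → 1
  bit 9: 1 → 0
  bit 10: 1 → 0
  bit 11: 0 → 1
= 100110011001


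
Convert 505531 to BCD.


Each digit → 4-bit binary:
  5 → 0101
  0 → 0000
  5 → 0101
  5 → 0101
  3 → 0011
  1 → 0001
= 0101 0000 0101 0101 0011 0001


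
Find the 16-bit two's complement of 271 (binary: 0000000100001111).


Original: 0000000100001111
Step 1 - Invert all bits: 1111111011110000
Step 2 - Add 1: 1111111011110000 + 1
= 1111111011110001 (represents -271)


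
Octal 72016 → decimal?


Positional values:
Position 0: 6 × 8^0 = 6
Position 1: 1 × 8^1 = 8
Position 2: 0 × 8^2 = 0
Position 3: 2 × 8^3 = 1024
Position 4: 7 × 8^4 = 28672
Sum = 6 + 8 + 0 + 1024 + 28672
= 29710


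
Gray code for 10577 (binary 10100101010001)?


Binary: 10100101010001
Gray code: G = B XOR (B >> 1)
B >> 1 = 01010010101000
10100101010001 XOR 01010010101000:
  1 XOR 0 = 1
  0 XOR 1 = 1
  1 XOR 0 = 1
  0 XOR 1 = 1
  0 XOR 0 = 0
  1 XOR 0 = 1
  0 XOR 1 = 1
  1 XOR 0 = 1
  0 XOR 1 = 1
  1 XOR 0 = 1
  0 XOR 1 = 1
  0 XOR 0 = 0
  0 XOR 0 = 0
  1 XOR 0 = 1
= 11110111111001


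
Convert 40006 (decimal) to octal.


Divide by 8 repeatedly:
40006 ÷ 8 = 5000 remainder 6
5000 ÷ 8 = 625 remainder 0
625 ÷ 8 = 78 remainder 1
78 ÷ 8 = 9 remainder 6
9 ÷ 8 = 1 remainder 1
1 ÷ 8 = 0 remainder 1
Reading remainders bottom-up:
= 0o116106


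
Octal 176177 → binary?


Each octal digit → 3 binary bits:
  1 = 001
  7 = 111
  6 = 110
  1 = 001
  7 = 111
  7 = 111
Concatenate: 001 111 110 001 111 111
= 001111110001111111


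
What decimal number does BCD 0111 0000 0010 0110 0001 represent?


Each 4-bit group → digit:
  0111 → 7
  0000 → 0
  0010 → 2
  0110 → 6
  0001 → 1
= 70261


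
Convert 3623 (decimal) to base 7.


Divide by 7 repeatedly:
3623 ÷ 7 = 517 remainder 4
517 ÷ 7 = 73 remainder 6
73 ÷ 7 = 10 remainder 3
10 ÷ 7 = 1 remainder 3
1 ÷ 7 = 0 remainder 1
Reading remainders bottom-up:
= 13364


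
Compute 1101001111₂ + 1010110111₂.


Align and add column by column (LSB to MSB, carry propagating):
  01101001111
+ 01010110111
  -----------
  col 0: 1 + 1 + 0 (carry in) = 2 → bit 0, carry out 1
  col 1: 1 + 1 + 1 (carry in) = 3 → bit 1, carry out 1
  col 2: 1 + 1 + 1 (carry in) = 3 → bit 1, carry out 1
  col 3: 1 + 0 + 1 (carry in) = 2 → bit 0, carry out 1
  col 4: 0 + 1 + 1 (carry in) = 2 → bit 0, carry out 1
  col 5: 0 + 1 + 1 (carry in) = 2 → bit 0, carry out 1
  col 6: 1 + 0 + 1 (carry in) = 2 → bit 0, carry out 1
  col 7: 0 + 1 + 1 (carry in) = 2 → bit 0, carry out 1
  col 8: 1 + 0 + 1 (carry in) = 2 → bit 0, carry out 1
  col 9: 1 + 1 + 1 (carry in) = 3 → bit 1, carry out 1
  col 10: 0 + 0 + 1 (carry in) = 1 → bit 1, carry out 0
Reading bits MSB→LSB: 11000000110
Strip leading zeros: 11000000110
= 11000000110


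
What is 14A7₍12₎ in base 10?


Positional values (base 12):
  7 × 12^0 = 7 × 1 = 7
  A × 12^1 = 10 × 12 = 120
  4 × 12^2 = 4 × 144 = 576
  1 × 12^3 = 1 × 1728 = 1728
Sum = 7 + 120 + 576 + 1728
= 2431


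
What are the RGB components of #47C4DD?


Hex: #47C4DD
R = 47₁₆ = 71
G = C4₁₆ = 196
B = DD₁₆ = 221
= RGB(71, 196, 221)


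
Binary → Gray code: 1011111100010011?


Binary: 1011111100010011
Gray code: G = B XOR (B >> 1)
B >> 1 = 0101111110001001
1011111100010011 XOR 0101111110001001:
  1 XOR 0 = 1
  0 XOR 1 = 1
  1 XOR 0 = 1
  1 XOR 1 = 0
  1 XOR 1 = 0
  1 XOR 1 = 0
  1 XOR 1 = 0
  1 XOR 1 = 0
  0 XOR 1 = 1
  0 XOR 0 = 0
  0 XOR 0 = 0
  1 XOR 0 = 1
  0 XOR 1 = 1
  0 XOR 0 = 0
  1 XOR 0 = 1
  1 XOR 1 = 0
= 1110000010011010


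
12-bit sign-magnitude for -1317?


Sign bit: 1 (negative)
Magnitude: 1317 = 10100100101
= 110100100101


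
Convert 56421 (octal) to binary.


Each octal digit → 3 binary bits:
  5 = 101
  6 = 110
  4 = 100
  2 = 010
  1 = 001
Concatenate: 101 110 100 010 001
= 101110100010001


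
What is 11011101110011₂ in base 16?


Group into 4-bit nibbles: 0011011101110011
  0011 = 3
  0111 = 7
  0111 = 7
  0011 = 3
= 0x3773


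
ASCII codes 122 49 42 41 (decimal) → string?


Codes (decimal): 122 49 42 41
Per-code ASCII lookup:
  122  (range 97-122: lowercase, 122 - 97 = 25) → 'z'
  49  (range 48-57: digits, 49 - 48 = 1) → '1'
  42  (special character) → '*'
  41  (special character) → ')'
= 'z1*)'


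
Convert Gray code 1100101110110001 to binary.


Gray code: 1100101110110001
MSB stays the same: 1
Each subsequent bit = prev_binary XOR current_gray:
  B[1] = 1 XOR 1 = 0
  B[2] = 0 XOR 0 = 0
  B[3] = 0 XOR 0 = 0
  B[4] = 0 XOR 1 = 1
  B[5] = 1 XOR 0 = 1
  B[6] = 1 XOR 1 = 0
  B[7] = 0 XOR 1 = 1
  B[8] = 1 XOR 1 = 0
  B[9] = 0 XOR 0 = 0
  B[10] = 0 XOR 1 = 1
  B[11] = 1 XOR 1 = 0
  B[12] = 0 XOR 0 = 0
  B[13] = 0 XOR 0 = 0
  B[14] = 0 XOR 0 = 0
  B[15] = 0 XOR 1 = 1
= 1000110100100001 (36129 decimal)


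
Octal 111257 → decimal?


Positional values:
Position 0: 7 × 8^0 = 7
Position 1: 5 × 8^1 = 40
Position 2: 2 × 8^2 = 128
Position 3: 1 × 8^3 = 512
Position 4: 1 × 8^4 = 4096
Position 5: 1 × 8^5 = 32768
Sum = 7 + 40 + 128 + 512 + 4096 + 32768
= 37551


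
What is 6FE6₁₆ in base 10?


Positional values:
Position 0: 6 × 16^0 = 6 × 1 = 6
Position 1: E × 16^1 = 14 × 16 = 224
Position 2: F × 16^2 = 15 × 256 = 3840
Position 3: 6 × 16^3 = 6 × 4096 = 24576
Sum = 6 + 224 + 3840 + 24576
= 28646
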